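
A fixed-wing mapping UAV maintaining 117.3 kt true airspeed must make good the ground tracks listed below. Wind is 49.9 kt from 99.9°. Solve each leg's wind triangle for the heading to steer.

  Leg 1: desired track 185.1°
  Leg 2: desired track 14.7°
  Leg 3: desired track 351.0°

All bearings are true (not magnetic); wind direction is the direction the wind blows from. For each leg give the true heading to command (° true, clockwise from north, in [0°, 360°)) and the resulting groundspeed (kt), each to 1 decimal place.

Leg 1: desired track 185.1°; wind correction -25.1° → command heading 160.0°, groundspeed 102.1 kt
Leg 2: desired track 14.7°; wind correction +25.1° → command heading 39.8°, groundspeed 102.1 kt
Leg 3: desired track 351.0°; wind correction +23.7° → command heading 14.7°, groundspeed 123.5 kt

Leg 1: heading=160.0°, groundspeed=102.1 kt
Leg 2: heading=39.8°, groundspeed=102.1 kt
Leg 3: heading=14.7°, groundspeed=123.5 kt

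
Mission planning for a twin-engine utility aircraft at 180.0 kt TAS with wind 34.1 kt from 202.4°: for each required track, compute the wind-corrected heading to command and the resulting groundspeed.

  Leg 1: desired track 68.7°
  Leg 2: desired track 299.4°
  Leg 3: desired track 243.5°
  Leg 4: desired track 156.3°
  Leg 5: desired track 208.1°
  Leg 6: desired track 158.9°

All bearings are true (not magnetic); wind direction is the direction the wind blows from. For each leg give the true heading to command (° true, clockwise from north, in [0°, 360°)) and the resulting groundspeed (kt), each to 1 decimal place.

Leg 1: desired track 68.7°; wind correction +7.9° → command heading 76.6°, groundspeed 201.9 kt
Leg 2: desired track 299.4°; wind correction -10.8° → command heading 288.6°, groundspeed 180.9 kt
Leg 3: desired track 243.5°; wind correction -7.2° → command heading 236.3°, groundspeed 152.9 kt
Leg 4: desired track 156.3°; wind correction +7.8° → command heading 164.1°, groundspeed 154.7 kt
Leg 5: desired track 208.1°; wind correction -1.1° → command heading 207.0°, groundspeed 146.0 kt
Leg 6: desired track 158.9°; wind correction +7.5° → command heading 166.4°, groundspeed 153.7 kt

Leg 1: heading=76.6°, groundspeed=201.9 kt
Leg 2: heading=288.6°, groundspeed=180.9 kt
Leg 3: heading=236.3°, groundspeed=152.9 kt
Leg 4: heading=164.1°, groundspeed=154.7 kt
Leg 5: heading=207.0°, groundspeed=146.0 kt
Leg 6: heading=166.4°, groundspeed=153.7 kt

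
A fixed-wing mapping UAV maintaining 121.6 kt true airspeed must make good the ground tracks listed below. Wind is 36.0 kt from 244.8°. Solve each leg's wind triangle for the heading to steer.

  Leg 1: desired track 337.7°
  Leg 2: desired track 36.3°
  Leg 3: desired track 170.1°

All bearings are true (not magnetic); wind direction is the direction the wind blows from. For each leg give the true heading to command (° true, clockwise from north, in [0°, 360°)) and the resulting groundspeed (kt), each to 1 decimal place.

Leg 1: heading=320.5°, groundspeed=118.0 kt
Leg 2: heading=28.2°, groundspeed=152.0 kt
Leg 3: heading=186.7°, groundspeed=107.0 kt

Leg 1: desired track 337.7°; wind correction -17.2° → command heading 320.5°, groundspeed 118.0 kt
Leg 2: desired track 36.3°; wind correction -8.1° → command heading 28.2°, groundspeed 152.0 kt
Leg 3: desired track 170.1°; wind correction +16.6° → command heading 186.7°, groundspeed 107.0 kt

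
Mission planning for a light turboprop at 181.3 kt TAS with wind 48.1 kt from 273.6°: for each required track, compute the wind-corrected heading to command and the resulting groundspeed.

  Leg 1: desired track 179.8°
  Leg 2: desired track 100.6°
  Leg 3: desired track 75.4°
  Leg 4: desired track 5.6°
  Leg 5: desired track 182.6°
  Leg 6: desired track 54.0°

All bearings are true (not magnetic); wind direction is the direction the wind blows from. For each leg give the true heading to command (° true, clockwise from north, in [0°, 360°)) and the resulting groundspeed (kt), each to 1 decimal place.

Leg 1: desired track 179.8°; wind correction +15.4° → command heading 195.2°, groundspeed 178.0 kt
Leg 2: desired track 100.6°; wind correction +1.9° → command heading 102.5°, groundspeed 228.9 kt
Leg 3: desired track 75.4°; wind correction -4.8° → command heading 70.6°, groundspeed 226.4 kt
Leg 4: desired track 5.6°; wind correction -15.4° → command heading 350.2°, groundspeed 176.5 kt
Leg 5: desired track 182.6°; wind correction +15.4° → command heading 198.0°, groundspeed 175.6 kt
Leg 6: desired track 54.0°; wind correction -9.7° → command heading 44.3°, groundspeed 215.8 kt

Leg 1: heading=195.2°, groundspeed=178.0 kt
Leg 2: heading=102.5°, groundspeed=228.9 kt
Leg 3: heading=70.6°, groundspeed=226.4 kt
Leg 4: heading=350.2°, groundspeed=176.5 kt
Leg 5: heading=198.0°, groundspeed=175.6 kt
Leg 6: heading=44.3°, groundspeed=215.8 kt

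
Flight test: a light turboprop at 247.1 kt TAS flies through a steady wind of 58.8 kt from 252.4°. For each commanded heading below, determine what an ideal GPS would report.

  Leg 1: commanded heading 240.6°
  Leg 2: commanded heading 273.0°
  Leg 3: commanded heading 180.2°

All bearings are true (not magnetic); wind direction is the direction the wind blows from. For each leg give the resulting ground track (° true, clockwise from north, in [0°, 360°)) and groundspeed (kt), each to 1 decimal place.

Leg 1: track=237.0°, groundspeed=189.9 kt
Leg 2: track=279.1°, groundspeed=193.2 kt
Leg 3: track=166.5°, groundspeed=235.9 kt

Leg 1: heading 240.6°; drift -3.6° → track 237.0°, groundspeed 189.9 kt
Leg 2: heading 273.0°; drift +6.1° → track 279.1°, groundspeed 193.2 kt
Leg 3: heading 180.2°; drift -13.7° → track 166.5°, groundspeed 235.9 kt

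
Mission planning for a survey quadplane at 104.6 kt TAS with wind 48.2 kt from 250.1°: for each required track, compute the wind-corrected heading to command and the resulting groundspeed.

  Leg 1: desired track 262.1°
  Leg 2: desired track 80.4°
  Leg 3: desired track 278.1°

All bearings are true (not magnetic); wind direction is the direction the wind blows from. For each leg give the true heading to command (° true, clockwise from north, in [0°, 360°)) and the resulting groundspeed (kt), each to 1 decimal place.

Leg 1: heading=256.6°, groundspeed=57.0 kt
Leg 2: heading=85.1°, groundspeed=151.7 kt
Leg 3: heading=265.6°, groundspeed=59.6 kt

Leg 1: desired track 262.1°; wind correction -5.5° → command heading 256.6°, groundspeed 57.0 kt
Leg 2: desired track 80.4°; wind correction +4.7° → command heading 85.1°, groundspeed 151.7 kt
Leg 3: desired track 278.1°; wind correction -12.5° → command heading 265.6°, groundspeed 59.6 kt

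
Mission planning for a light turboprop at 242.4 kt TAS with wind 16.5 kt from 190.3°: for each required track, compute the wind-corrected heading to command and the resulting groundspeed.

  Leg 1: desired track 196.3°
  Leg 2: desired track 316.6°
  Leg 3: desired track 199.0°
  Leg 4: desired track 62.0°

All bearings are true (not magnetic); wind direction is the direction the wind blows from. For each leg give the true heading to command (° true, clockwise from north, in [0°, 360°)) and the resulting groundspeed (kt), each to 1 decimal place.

Leg 1: desired track 196.3°; wind correction -0.4° → command heading 195.9°, groundspeed 226.0 kt
Leg 2: desired track 316.6°; wind correction -3.1° → command heading 313.5°, groundspeed 251.8 kt
Leg 3: desired track 199.0°; wind correction -0.6° → command heading 198.4°, groundspeed 226.1 kt
Leg 4: desired track 62.0°; wind correction +3.1° → command heading 65.1°, groundspeed 252.3 kt

Leg 1: heading=195.9°, groundspeed=226.0 kt
Leg 2: heading=313.5°, groundspeed=251.8 kt
Leg 3: heading=198.4°, groundspeed=226.1 kt
Leg 4: heading=65.1°, groundspeed=252.3 kt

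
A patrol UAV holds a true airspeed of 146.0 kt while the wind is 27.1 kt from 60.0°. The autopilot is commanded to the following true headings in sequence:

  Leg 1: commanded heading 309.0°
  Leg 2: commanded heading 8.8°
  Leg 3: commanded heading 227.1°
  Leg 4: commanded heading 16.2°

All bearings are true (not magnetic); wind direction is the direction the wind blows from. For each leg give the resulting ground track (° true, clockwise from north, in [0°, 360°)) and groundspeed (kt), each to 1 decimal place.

Leg 1: heading 309.0°; drift -9.2° → track 299.8°, groundspeed 157.8 kt
Leg 2: heading 8.8°; drift -9.3° → track 359.5°, groundspeed 130.7 kt
Leg 3: heading 227.1°; drift +2.0° → track 229.1°, groundspeed 172.5 kt
Leg 4: heading 16.2°; drift -8.4° → track 7.8°, groundspeed 127.8 kt

Leg 1: track=299.8°, groundspeed=157.8 kt
Leg 2: track=359.5°, groundspeed=130.7 kt
Leg 3: track=229.1°, groundspeed=172.5 kt
Leg 4: track=7.8°, groundspeed=127.8 kt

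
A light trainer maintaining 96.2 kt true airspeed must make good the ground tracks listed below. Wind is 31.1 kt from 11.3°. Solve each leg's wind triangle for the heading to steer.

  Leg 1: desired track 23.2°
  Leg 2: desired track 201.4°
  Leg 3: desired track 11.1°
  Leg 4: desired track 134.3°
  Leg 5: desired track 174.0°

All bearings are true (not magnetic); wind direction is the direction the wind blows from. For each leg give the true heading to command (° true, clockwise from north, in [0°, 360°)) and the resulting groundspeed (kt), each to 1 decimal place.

Leg 1: desired track 23.2°; wind correction -3.8° → command heading 19.4°, groundspeed 65.6 kt
Leg 2: desired track 201.4°; wind correction +3.3° → command heading 204.7°, groundspeed 126.7 kt
Leg 3: desired track 11.1°; wind correction +0.1° → command heading 11.2°, groundspeed 65.1 kt
Leg 4: desired track 134.3°; wind correction -15.7° → command heading 118.6°, groundspeed 109.5 kt
Leg 5: desired track 174.0°; wind correction -5.5° → command heading 168.5°, groundspeed 125.4 kt

Leg 1: heading=19.4°, groundspeed=65.6 kt
Leg 2: heading=204.7°, groundspeed=126.7 kt
Leg 3: heading=11.2°, groundspeed=65.1 kt
Leg 4: heading=118.6°, groundspeed=109.5 kt
Leg 5: heading=168.5°, groundspeed=125.4 kt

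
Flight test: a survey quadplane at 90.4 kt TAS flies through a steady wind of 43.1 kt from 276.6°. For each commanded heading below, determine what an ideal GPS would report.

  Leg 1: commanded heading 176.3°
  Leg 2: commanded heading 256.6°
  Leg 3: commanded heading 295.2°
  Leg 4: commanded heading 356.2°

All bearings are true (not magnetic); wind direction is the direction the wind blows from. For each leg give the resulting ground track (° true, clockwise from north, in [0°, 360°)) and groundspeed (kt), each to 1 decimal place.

Leg 1: track=152.9°, groundspeed=106.9 kt
Leg 2: track=240.1°, groundspeed=52.0 kt
Leg 3: track=310.7°, groundspeed=51.4 kt
Leg 4: track=23.4°, groundspeed=92.9 kt

Leg 1: heading 176.3°; drift -23.4° → track 152.9°, groundspeed 106.9 kt
Leg 2: heading 256.6°; drift -16.5° → track 240.1°, groundspeed 52.0 kt
Leg 3: heading 295.2°; drift +15.5° → track 310.7°, groundspeed 51.4 kt
Leg 4: heading 356.2°; drift +27.2° → track 23.4°, groundspeed 92.9 kt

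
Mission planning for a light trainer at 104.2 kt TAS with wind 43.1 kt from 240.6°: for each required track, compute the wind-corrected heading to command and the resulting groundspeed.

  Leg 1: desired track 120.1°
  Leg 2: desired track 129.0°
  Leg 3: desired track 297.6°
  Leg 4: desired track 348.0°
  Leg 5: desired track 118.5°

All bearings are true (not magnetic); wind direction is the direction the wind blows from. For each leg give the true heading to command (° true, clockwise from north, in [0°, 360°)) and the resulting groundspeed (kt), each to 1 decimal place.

Leg 1: desired track 120.1°; wind correction +20.9° → command heading 141.0°, groundspeed 119.2 kt
Leg 2: desired track 129.0°; wind correction +22.6° → command heading 151.6°, groundspeed 112.1 kt
Leg 3: desired track 297.6°; wind correction -20.3° → command heading 277.3°, groundspeed 74.3 kt
Leg 4: desired track 348.0°; wind correction -23.2° → command heading 324.8°, groundspeed 108.6 kt
Leg 5: desired track 118.5°; wind correction +20.5° → command heading 139.0°, groundspeed 120.5 kt

Leg 1: heading=141.0°, groundspeed=119.2 kt
Leg 2: heading=151.6°, groundspeed=112.1 kt
Leg 3: heading=277.3°, groundspeed=74.3 kt
Leg 4: heading=324.8°, groundspeed=108.6 kt
Leg 5: heading=139.0°, groundspeed=120.5 kt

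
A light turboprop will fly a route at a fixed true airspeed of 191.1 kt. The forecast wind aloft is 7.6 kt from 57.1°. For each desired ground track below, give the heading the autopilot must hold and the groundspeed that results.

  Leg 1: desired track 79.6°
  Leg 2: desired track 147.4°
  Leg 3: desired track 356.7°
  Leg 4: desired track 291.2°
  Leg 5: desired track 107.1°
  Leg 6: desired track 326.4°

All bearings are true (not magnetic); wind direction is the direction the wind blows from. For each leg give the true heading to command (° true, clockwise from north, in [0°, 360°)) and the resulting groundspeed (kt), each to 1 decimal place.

Leg 1: desired track 79.6°; wind correction -0.9° → command heading 78.7°, groundspeed 184.1 kt
Leg 2: desired track 147.4°; wind correction -2.3° → command heading 145.1°, groundspeed 191.0 kt
Leg 3: desired track 356.7°; wind correction +2.0° → command heading 358.7°, groundspeed 187.2 kt
Leg 4: desired track 291.2°; wind correction +1.8° → command heading 293.0°, groundspeed 195.5 kt
Leg 5: desired track 107.1°; wind correction -1.7° → command heading 105.4°, groundspeed 186.1 kt
Leg 6: desired track 326.4°; wind correction +2.3° → command heading 328.7°, groundspeed 191.0 kt

Leg 1: heading=78.7°, groundspeed=184.1 kt
Leg 2: heading=145.1°, groundspeed=191.0 kt
Leg 3: heading=358.7°, groundspeed=187.2 kt
Leg 4: heading=293.0°, groundspeed=195.5 kt
Leg 5: heading=105.4°, groundspeed=186.1 kt
Leg 6: heading=328.7°, groundspeed=191.0 kt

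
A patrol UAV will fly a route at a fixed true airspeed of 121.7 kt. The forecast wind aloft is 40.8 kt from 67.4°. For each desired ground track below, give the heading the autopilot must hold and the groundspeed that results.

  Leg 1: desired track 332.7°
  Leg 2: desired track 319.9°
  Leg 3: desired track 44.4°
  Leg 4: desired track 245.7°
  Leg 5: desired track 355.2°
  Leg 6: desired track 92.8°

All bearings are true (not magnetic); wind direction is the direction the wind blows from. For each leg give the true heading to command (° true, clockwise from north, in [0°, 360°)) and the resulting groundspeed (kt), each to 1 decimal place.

Leg 1: heading=352.2°, groundspeed=118.0 kt
Leg 2: heading=338.5°, groundspeed=127.6 kt
Leg 3: heading=51.9°, groundspeed=83.1 kt
Leg 4: heading=245.1°, groundspeed=162.5 kt
Leg 5: heading=13.8°, groundspeed=102.9 kt
Leg 6: heading=84.5°, groundspeed=83.6 kt

Leg 1: desired track 332.7°; wind correction +19.5° → command heading 352.2°, groundspeed 118.0 kt
Leg 2: desired track 319.9°; wind correction +18.6° → command heading 338.5°, groundspeed 127.6 kt
Leg 3: desired track 44.4°; wind correction +7.5° → command heading 51.9°, groundspeed 83.1 kt
Leg 4: desired track 245.7°; wind correction -0.6° → command heading 245.1°, groundspeed 162.5 kt
Leg 5: desired track 355.2°; wind correction +18.6° → command heading 13.8°, groundspeed 102.9 kt
Leg 6: desired track 92.8°; wind correction -8.3° → command heading 84.5°, groundspeed 83.6 kt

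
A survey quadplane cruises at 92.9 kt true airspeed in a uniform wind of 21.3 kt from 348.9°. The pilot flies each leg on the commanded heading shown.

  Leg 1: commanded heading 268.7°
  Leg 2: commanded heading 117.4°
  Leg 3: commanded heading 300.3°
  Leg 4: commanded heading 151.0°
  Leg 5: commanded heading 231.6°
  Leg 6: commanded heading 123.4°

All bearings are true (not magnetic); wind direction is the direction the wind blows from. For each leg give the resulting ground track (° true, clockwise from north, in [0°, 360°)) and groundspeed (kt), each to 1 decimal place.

Leg 1: track=255.5°, groundspeed=91.7 kt
Leg 2: track=126.3°, groundspeed=107.5 kt
Leg 3: track=288.8°, groundspeed=80.4 kt
Leg 4: track=154.3°, groundspeed=113.4 kt
Leg 5: track=221.2°, groundspeed=104.4 kt
Leg 6: track=131.4°, groundspeed=108.9 kt

Leg 1: heading 268.7°; drift -13.2° → track 255.5°, groundspeed 91.7 kt
Leg 2: heading 117.4°; drift +8.9° → track 126.3°, groundspeed 107.5 kt
Leg 3: heading 300.3°; drift -11.5° → track 288.8°, groundspeed 80.4 kt
Leg 4: heading 151.0°; drift +3.3° → track 154.3°, groundspeed 113.4 kt
Leg 5: heading 231.6°; drift -10.4° → track 221.2°, groundspeed 104.4 kt
Leg 6: heading 123.4°; drift +8.0° → track 131.4°, groundspeed 108.9 kt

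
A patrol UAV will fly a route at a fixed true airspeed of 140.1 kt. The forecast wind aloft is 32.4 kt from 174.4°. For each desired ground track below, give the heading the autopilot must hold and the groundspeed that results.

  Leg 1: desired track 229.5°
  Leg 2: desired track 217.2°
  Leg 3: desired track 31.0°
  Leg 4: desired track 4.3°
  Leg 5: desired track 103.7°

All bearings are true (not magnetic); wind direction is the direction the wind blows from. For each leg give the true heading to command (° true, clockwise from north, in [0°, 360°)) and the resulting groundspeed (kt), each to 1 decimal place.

Leg 1: desired track 229.5°; wind correction -10.9° → command heading 218.6°, groundspeed 119.0 kt
Leg 2: desired track 217.2°; wind correction -9.0° → command heading 208.2°, groundspeed 114.6 kt
Leg 3: desired track 31.0°; wind correction +7.9° → command heading 38.9°, groundspeed 164.8 kt
Leg 4: desired track 4.3°; wind correction +2.3° → command heading 6.6°, groundspeed 171.9 kt
Leg 5: desired track 103.7°; wind correction +12.6° → command heading 116.3°, groundspeed 126.0 kt

Leg 1: heading=218.6°, groundspeed=119.0 kt
Leg 2: heading=208.2°, groundspeed=114.6 kt
Leg 3: heading=38.9°, groundspeed=164.8 kt
Leg 4: heading=6.6°, groundspeed=171.9 kt
Leg 5: heading=116.3°, groundspeed=126.0 kt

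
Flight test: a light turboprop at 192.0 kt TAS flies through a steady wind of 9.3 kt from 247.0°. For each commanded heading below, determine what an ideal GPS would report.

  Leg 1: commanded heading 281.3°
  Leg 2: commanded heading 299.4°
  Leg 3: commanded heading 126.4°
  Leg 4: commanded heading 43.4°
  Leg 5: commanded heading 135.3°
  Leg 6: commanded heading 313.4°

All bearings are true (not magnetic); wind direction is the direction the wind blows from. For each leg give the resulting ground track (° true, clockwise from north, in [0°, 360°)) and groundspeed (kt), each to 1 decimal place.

Leg 1: heading 281.3°; drift +1.6° → track 282.9°, groundspeed 184.4 kt
Leg 2: heading 299.4°; drift +2.3° → track 301.7°, groundspeed 186.5 kt
Leg 3: heading 126.4°; drift -2.3° → track 124.1°, groundspeed 196.9 kt
Leg 4: heading 43.4°; drift +1.1° → track 44.5°, groundspeed 200.6 kt
Leg 5: heading 135.3°; drift -2.5° → track 132.8°, groundspeed 195.6 kt
Leg 6: heading 313.4°; drift +2.6° → track 316.0°, groundspeed 188.5 kt

Leg 1: track=282.9°, groundspeed=184.4 kt
Leg 2: track=301.7°, groundspeed=186.5 kt
Leg 3: track=124.1°, groundspeed=196.9 kt
Leg 4: track=44.5°, groundspeed=200.6 kt
Leg 5: track=132.8°, groundspeed=195.6 kt
Leg 6: track=316.0°, groundspeed=188.5 kt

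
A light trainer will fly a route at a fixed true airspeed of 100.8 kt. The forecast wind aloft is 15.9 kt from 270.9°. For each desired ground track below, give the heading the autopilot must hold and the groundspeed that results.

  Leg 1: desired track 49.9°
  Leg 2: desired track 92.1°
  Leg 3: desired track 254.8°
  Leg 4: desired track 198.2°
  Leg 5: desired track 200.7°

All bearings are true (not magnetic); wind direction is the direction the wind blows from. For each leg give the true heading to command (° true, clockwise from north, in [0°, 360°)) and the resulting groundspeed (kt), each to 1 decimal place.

Leg 1: heading=44.0°, groundspeed=112.3 kt
Leg 2: heading=92.3°, groundspeed=116.7 kt
Leg 3: heading=257.3°, groundspeed=85.4 kt
Leg 4: heading=206.9°, groundspeed=94.9 kt
Leg 5: heading=209.2°, groundspeed=94.3 kt

Leg 1: desired track 49.9°; wind correction -5.9° → command heading 44.0°, groundspeed 112.3 kt
Leg 2: desired track 92.1°; wind correction +0.2° → command heading 92.3°, groundspeed 116.7 kt
Leg 3: desired track 254.8°; wind correction +2.5° → command heading 257.3°, groundspeed 85.4 kt
Leg 4: desired track 198.2°; wind correction +8.7° → command heading 206.9°, groundspeed 94.9 kt
Leg 5: desired track 200.7°; wind correction +8.5° → command heading 209.2°, groundspeed 94.3 kt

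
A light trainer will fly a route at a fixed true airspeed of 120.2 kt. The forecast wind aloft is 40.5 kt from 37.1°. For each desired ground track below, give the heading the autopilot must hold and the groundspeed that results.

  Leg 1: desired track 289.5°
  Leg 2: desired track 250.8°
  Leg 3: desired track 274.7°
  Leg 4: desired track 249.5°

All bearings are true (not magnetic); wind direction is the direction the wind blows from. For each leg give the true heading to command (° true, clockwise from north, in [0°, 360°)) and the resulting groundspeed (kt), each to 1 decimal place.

Leg 1: desired track 289.5°; wind correction +18.7° → command heading 308.2°, groundspeed 126.1 kt
Leg 2: desired track 250.8°; wind correction +10.8° → command heading 261.6°, groundspeed 151.8 kt
Leg 3: desired track 274.7°; wind correction +16.5° → command heading 291.2°, groundspeed 136.9 kt
Leg 4: desired track 249.5°; wind correction +10.4° → command heading 259.9°, groundspeed 152.4 kt

Leg 1: heading=308.2°, groundspeed=126.1 kt
Leg 2: heading=261.6°, groundspeed=151.8 kt
Leg 3: heading=291.2°, groundspeed=136.9 kt
Leg 4: heading=259.9°, groundspeed=152.4 kt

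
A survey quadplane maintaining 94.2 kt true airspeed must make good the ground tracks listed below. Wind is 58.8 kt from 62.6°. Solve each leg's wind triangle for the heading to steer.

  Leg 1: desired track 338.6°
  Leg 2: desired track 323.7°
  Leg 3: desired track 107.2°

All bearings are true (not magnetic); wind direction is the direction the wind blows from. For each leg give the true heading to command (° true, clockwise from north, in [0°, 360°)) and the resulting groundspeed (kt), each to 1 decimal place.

Leg 1: desired track 338.6°; wind correction +38.4° → command heading 17.0°, groundspeed 67.7 kt
Leg 2: desired track 323.7°; wind correction +38.1° → command heading 1.8°, groundspeed 83.3 kt
Leg 3: desired track 107.2°; wind correction -26.0° → command heading 81.2°, groundspeed 42.8 kt

Leg 1: heading=17.0°, groundspeed=67.7 kt
Leg 2: heading=1.8°, groundspeed=83.3 kt
Leg 3: heading=81.2°, groundspeed=42.8 kt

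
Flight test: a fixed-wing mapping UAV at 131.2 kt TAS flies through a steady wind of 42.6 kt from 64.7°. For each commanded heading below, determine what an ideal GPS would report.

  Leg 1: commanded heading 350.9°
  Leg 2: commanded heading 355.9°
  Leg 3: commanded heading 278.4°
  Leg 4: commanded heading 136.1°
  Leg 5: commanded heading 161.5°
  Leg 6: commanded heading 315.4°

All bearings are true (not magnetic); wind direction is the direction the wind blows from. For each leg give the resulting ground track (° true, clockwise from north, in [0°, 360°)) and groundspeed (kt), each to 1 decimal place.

Leg 1: track=332.0°, groundspeed=126.1 kt
Leg 2: track=337.0°, groundspeed=122.4 kt
Leg 3: track=270.3°, groundspeed=168.3 kt
Leg 4: track=155.0°, groundspeed=124.3 kt
Leg 5: track=178.7°, groundspeed=142.7 kt
Leg 6: track=299.9°, groundspeed=150.7 kt

Leg 1: heading 350.9°; drift -18.9° → track 332.0°, groundspeed 126.1 kt
Leg 2: heading 355.9°; drift -18.9° → track 337.0°, groundspeed 122.4 kt
Leg 3: heading 278.4°; drift -8.1° → track 270.3°, groundspeed 168.3 kt
Leg 4: heading 136.1°; drift +18.9° → track 155.0°, groundspeed 124.3 kt
Leg 5: heading 161.5°; drift +17.2° → track 178.7°, groundspeed 142.7 kt
Leg 6: heading 315.4°; drift -15.5° → track 299.9°, groundspeed 150.7 kt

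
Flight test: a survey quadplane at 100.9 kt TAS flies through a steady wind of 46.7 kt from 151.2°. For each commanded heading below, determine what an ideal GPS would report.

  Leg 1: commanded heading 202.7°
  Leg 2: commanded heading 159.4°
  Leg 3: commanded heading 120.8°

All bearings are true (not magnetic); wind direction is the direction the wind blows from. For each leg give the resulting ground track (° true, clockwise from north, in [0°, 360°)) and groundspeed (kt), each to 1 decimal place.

Leg 1: heading 202.7°; drift +27.0° → track 229.7°, groundspeed 80.6 kt
Leg 2: heading 159.4°; drift +6.9° → track 166.3°, groundspeed 55.1 kt
Leg 3: heading 120.8°; drift -21.3° → track 99.5°, groundspeed 65.1 kt

Leg 1: track=229.7°, groundspeed=80.6 kt
Leg 2: track=166.3°, groundspeed=55.1 kt
Leg 3: track=99.5°, groundspeed=65.1 kt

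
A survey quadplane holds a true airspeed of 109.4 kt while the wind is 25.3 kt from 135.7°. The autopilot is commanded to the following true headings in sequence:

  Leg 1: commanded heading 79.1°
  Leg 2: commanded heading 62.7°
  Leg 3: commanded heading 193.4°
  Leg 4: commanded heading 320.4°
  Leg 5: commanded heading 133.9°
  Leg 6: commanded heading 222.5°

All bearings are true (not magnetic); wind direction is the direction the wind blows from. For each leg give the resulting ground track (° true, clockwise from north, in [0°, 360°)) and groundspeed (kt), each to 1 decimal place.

Leg 1: heading 79.1°; drift -12.5° → track 66.6°, groundspeed 97.8 kt
Leg 2: heading 62.7°; drift -13.3° → track 49.4°, groundspeed 104.8 kt
Leg 3: heading 193.4°; drift +12.6° → track 206.0°, groundspeed 98.2 kt
Leg 4: heading 320.4°; drift -0.9° → track 319.5°, groundspeed 134.6 kt
Leg 5: heading 133.9°; drift -0.5° → track 133.4°, groundspeed 84.1 kt
Leg 6: heading 222.5°; drift +13.2° → track 235.7°, groundspeed 110.9 kt

Leg 1: track=66.6°, groundspeed=97.8 kt
Leg 2: track=49.4°, groundspeed=104.8 kt
Leg 3: track=206.0°, groundspeed=98.2 kt
Leg 4: track=319.5°, groundspeed=134.6 kt
Leg 5: track=133.4°, groundspeed=84.1 kt
Leg 6: track=235.7°, groundspeed=110.9 kt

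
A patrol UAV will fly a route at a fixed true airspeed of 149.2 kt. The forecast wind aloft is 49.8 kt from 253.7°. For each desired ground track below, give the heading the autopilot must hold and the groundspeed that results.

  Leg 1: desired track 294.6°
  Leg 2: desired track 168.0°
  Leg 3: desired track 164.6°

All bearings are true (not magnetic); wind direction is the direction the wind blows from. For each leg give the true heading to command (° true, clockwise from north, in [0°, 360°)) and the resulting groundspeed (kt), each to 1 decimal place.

Leg 1: desired track 294.6°; wind correction -12.6° → command heading 282.0°, groundspeed 108.0 kt
Leg 2: desired track 168.0°; wind correction +19.4° → command heading 187.4°, groundspeed 137.0 kt
Leg 3: desired track 164.6°; wind correction +19.5° → command heading 184.1°, groundspeed 139.9 kt

Leg 1: heading=282.0°, groundspeed=108.0 kt
Leg 2: heading=187.4°, groundspeed=137.0 kt
Leg 3: heading=184.1°, groundspeed=139.9 kt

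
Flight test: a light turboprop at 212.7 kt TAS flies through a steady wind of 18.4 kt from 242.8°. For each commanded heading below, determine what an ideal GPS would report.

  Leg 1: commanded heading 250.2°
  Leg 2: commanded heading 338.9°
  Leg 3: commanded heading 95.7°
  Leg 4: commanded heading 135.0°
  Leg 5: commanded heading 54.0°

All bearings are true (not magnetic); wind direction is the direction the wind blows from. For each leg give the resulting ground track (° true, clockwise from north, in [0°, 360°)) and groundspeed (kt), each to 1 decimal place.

Leg 1: track=250.9°, groundspeed=194.5 kt
Leg 2: track=343.8°, groundspeed=215.4 kt
Leg 3: track=93.2°, groundspeed=228.4 kt
Leg 4: track=130.4°, groundspeed=219.0 kt
Leg 5: track=54.7°, groundspeed=230.9 kt

Leg 1: heading 250.2°; drift +0.7° → track 250.9°, groundspeed 194.5 kt
Leg 2: heading 338.9°; drift +4.9° → track 343.8°, groundspeed 215.4 kt
Leg 3: heading 95.7°; drift -2.5° → track 93.2°, groundspeed 228.4 kt
Leg 4: heading 135.0°; drift -4.6° → track 130.4°, groundspeed 219.0 kt
Leg 5: heading 54.0°; drift +0.7° → track 54.7°, groundspeed 230.9 kt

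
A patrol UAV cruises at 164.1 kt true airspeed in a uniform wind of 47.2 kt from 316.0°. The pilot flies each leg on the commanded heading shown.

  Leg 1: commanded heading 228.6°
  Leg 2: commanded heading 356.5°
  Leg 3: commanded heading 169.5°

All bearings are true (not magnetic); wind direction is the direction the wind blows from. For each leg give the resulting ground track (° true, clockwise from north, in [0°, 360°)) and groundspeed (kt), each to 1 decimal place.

Leg 1: heading 228.6°; drift -16.2° → track 212.4°, groundspeed 168.7 kt
Leg 2: heading 356.5°; drift +13.4° → track 9.9°, groundspeed 131.8 kt
Leg 3: heading 169.5°; drift -7.3° → track 162.2°, groundspeed 205.1 kt

Leg 1: track=212.4°, groundspeed=168.7 kt
Leg 2: track=9.9°, groundspeed=131.8 kt
Leg 3: track=162.2°, groundspeed=205.1 kt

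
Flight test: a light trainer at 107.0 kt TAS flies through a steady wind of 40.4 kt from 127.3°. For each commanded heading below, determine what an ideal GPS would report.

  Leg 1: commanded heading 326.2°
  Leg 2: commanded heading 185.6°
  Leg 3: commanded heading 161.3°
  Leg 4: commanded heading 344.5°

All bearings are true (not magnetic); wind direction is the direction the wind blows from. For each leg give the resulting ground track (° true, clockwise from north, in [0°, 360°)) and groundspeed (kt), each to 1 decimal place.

Leg 1: track=321.1°, groundspeed=145.8 kt
Leg 2: track=207.4°, groundspeed=92.4 kt
Leg 3: track=178.4°, groundspeed=76.9 kt
Leg 4: track=334.5°, groundspeed=141.3 kt

Leg 1: heading 326.2°; drift -5.1° → track 321.1°, groundspeed 145.8 kt
Leg 2: heading 185.6°; drift +21.8° → track 207.4°, groundspeed 92.4 kt
Leg 3: heading 161.3°; drift +17.1° → track 178.4°, groundspeed 76.9 kt
Leg 4: heading 344.5°; drift -10.0° → track 334.5°, groundspeed 141.3 kt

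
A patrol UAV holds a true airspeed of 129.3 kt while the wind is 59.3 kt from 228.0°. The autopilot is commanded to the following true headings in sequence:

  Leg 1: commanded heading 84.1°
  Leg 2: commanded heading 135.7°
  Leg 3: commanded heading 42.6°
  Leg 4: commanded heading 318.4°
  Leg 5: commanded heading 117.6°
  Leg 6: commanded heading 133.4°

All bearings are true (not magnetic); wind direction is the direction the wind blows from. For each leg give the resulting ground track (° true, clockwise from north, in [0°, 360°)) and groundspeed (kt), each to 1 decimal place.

Leg 1: track=72.9°, groundspeed=180.6 kt
Leg 2: track=111.5°, groundspeed=144.4 kt
Leg 3: track=44.3°, groundspeed=188.4 kt
Leg 4: track=343.0°, groundspeed=142.6 kt
Leg 5: track=97.3°, groundspeed=159.9 kt
Leg 6: track=109.6°, groundspeed=146.5 kt

Leg 1: heading 84.1°; drift -11.2° → track 72.9°, groundspeed 180.6 kt
Leg 2: heading 135.7°; drift -24.2° → track 111.5°, groundspeed 144.4 kt
Leg 3: heading 42.6°; drift +1.7° → track 44.3°, groundspeed 188.4 kt
Leg 4: heading 318.4°; drift +24.6° → track 343.0°, groundspeed 142.6 kt
Leg 5: heading 117.6°; drift -20.3° → track 97.3°, groundspeed 159.9 kt
Leg 6: heading 133.4°; drift -23.8° → track 109.6°, groundspeed 146.5 kt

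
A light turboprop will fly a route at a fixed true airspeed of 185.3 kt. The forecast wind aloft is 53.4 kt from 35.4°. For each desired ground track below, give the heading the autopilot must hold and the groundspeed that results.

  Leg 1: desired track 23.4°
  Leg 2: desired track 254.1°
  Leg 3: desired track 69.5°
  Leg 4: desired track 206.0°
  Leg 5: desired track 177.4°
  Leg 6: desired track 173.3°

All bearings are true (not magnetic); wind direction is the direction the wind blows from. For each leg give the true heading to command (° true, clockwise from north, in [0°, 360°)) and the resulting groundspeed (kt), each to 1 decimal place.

Leg 1: desired track 23.4°; wind correction +3.4° → command heading 26.8°, groundspeed 132.7 kt
Leg 2: desired track 254.1°; wind correction +10.4° → command heading 264.5°, groundspeed 223.9 kt
Leg 3: desired track 69.5°; wind correction -9.3° → command heading 60.2°, groundspeed 138.6 kt
Leg 4: desired track 206.0°; wind correction -2.7° → command heading 203.3°, groundspeed 237.8 kt
Leg 5: desired track 177.4°; wind correction -10.2° → command heading 167.2°, groundspeed 224.4 kt
Leg 6: desired track 173.3°; wind correction -11.1° → command heading 162.2°, groundspeed 221.4 kt

Leg 1: heading=26.8°, groundspeed=132.7 kt
Leg 2: heading=264.5°, groundspeed=223.9 kt
Leg 3: heading=60.2°, groundspeed=138.6 kt
Leg 4: heading=203.3°, groundspeed=237.8 kt
Leg 5: heading=167.2°, groundspeed=224.4 kt
Leg 6: heading=162.2°, groundspeed=221.4 kt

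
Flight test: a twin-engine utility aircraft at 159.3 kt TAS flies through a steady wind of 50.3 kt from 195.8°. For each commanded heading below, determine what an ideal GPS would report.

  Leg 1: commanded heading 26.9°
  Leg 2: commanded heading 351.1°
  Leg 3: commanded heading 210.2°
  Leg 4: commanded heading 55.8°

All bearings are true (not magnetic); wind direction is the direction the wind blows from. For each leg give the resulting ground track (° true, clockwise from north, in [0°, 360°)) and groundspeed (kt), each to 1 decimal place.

Leg 1: heading 26.9°; drift -2.7° → track 24.2°, groundspeed 208.9 kt
Leg 2: heading 351.1°; drift +5.9° → track 357.0°, groundspeed 206.1 kt
Leg 3: heading 210.2°; drift +6.5° → track 216.7°, groundspeed 111.3 kt
Leg 4: heading 55.8°; drift -9.3° → track 46.5°, groundspeed 200.5 kt

Leg 1: track=24.2°, groundspeed=208.9 kt
Leg 2: track=357.0°, groundspeed=206.1 kt
Leg 3: track=216.7°, groundspeed=111.3 kt
Leg 4: track=46.5°, groundspeed=200.5 kt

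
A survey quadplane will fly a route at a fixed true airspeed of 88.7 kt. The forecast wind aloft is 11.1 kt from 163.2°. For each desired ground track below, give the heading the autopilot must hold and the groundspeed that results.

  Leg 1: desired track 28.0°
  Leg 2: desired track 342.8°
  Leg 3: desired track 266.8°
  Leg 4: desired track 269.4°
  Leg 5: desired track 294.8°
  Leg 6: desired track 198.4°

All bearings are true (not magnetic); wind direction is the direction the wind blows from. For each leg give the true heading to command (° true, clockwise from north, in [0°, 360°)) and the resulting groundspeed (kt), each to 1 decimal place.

Leg 1: desired track 28.0°; wind correction +5.1° → command heading 33.1°, groundspeed 96.2 kt
Leg 2: desired track 342.8°; wind correction -0.1° → command heading 342.7°, groundspeed 99.8 kt
Leg 3: desired track 266.8°; wind correction -7.0° → command heading 259.8°, groundspeed 90.7 kt
Leg 4: desired track 269.4°; wind correction -6.9° → command heading 262.5°, groundspeed 91.2 kt
Leg 5: desired track 294.8°; wind correction -5.4° → command heading 289.4°, groundspeed 95.7 kt
Leg 6: desired track 198.4°; wind correction -4.1° → command heading 194.3°, groundspeed 79.4 kt

Leg 1: heading=33.1°, groundspeed=96.2 kt
Leg 2: heading=342.7°, groundspeed=99.8 kt
Leg 3: heading=259.8°, groundspeed=90.7 kt
Leg 4: heading=262.5°, groundspeed=91.2 kt
Leg 5: heading=289.4°, groundspeed=95.7 kt
Leg 6: heading=194.3°, groundspeed=79.4 kt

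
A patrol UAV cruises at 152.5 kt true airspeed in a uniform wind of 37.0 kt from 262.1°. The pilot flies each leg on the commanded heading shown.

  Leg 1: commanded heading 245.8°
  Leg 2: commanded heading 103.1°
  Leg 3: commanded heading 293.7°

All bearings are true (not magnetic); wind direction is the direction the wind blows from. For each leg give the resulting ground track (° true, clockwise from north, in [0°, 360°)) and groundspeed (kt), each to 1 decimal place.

Leg 1: heading 245.8°; drift -5.1° → track 240.7°, groundspeed 117.4 kt
Leg 2: heading 103.1°; drift -4.1° → track 99.0°, groundspeed 187.5 kt
Leg 3: heading 293.7°; drift +9.1° → track 302.8°, groundspeed 122.5 kt

Leg 1: track=240.7°, groundspeed=117.4 kt
Leg 2: track=99.0°, groundspeed=187.5 kt
Leg 3: track=302.8°, groundspeed=122.5 kt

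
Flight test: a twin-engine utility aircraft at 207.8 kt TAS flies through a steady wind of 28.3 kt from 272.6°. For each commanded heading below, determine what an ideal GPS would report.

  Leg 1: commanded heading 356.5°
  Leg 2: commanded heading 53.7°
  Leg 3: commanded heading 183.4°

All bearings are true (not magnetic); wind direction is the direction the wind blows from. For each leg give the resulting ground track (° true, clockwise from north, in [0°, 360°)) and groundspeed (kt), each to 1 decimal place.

Leg 1: heading 356.5°; drift +7.8° → track 4.3°, groundspeed 206.7 kt
Leg 2: heading 53.7°; drift +4.4° → track 58.1°, groundspeed 230.5 kt
Leg 3: heading 183.4°; drift -7.8° → track 175.6°, groundspeed 209.3 kt

Leg 1: track=4.3°, groundspeed=206.7 kt
Leg 2: track=58.1°, groundspeed=230.5 kt
Leg 3: track=175.6°, groundspeed=209.3 kt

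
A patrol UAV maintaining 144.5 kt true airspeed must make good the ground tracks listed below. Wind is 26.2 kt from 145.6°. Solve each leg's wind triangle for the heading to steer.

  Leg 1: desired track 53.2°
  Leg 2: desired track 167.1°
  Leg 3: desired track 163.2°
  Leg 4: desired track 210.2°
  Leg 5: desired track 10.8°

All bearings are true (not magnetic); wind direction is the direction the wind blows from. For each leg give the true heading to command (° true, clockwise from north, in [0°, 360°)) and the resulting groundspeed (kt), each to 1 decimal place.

Leg 1: desired track 53.2°; wind correction +10.4° → command heading 63.6°, groundspeed 143.2 kt
Leg 2: desired track 167.1°; wind correction -3.8° → command heading 163.3°, groundspeed 119.8 kt
Leg 3: desired track 163.2°; wind correction -3.1° → command heading 160.1°, groundspeed 119.3 kt
Leg 4: desired track 210.2°; wind correction -9.4° → command heading 200.8°, groundspeed 131.3 kt
Leg 5: desired track 10.8°; wind correction +7.4° → command heading 18.2°, groundspeed 161.8 kt

Leg 1: heading=63.6°, groundspeed=143.2 kt
Leg 2: heading=163.3°, groundspeed=119.8 kt
Leg 3: heading=160.1°, groundspeed=119.3 kt
Leg 4: heading=200.8°, groundspeed=131.3 kt
Leg 5: heading=18.2°, groundspeed=161.8 kt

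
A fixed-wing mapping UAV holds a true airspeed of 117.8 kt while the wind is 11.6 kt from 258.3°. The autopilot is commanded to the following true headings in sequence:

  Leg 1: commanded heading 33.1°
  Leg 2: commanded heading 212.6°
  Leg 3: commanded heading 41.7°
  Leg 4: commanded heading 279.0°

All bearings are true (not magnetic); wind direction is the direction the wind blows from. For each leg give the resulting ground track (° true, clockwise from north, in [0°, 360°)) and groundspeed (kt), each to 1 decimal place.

Leg 1: heading 33.1°; drift +3.7° → track 36.8°, groundspeed 126.2 kt
Leg 2: heading 212.6°; drift -4.3° → track 208.3°, groundspeed 110.0 kt
Leg 3: heading 41.7°; drift +3.1° → track 44.8°, groundspeed 127.3 kt
Leg 4: heading 279.0°; drift +2.2° → track 281.2°, groundspeed 107.0 kt

Leg 1: track=36.8°, groundspeed=126.2 kt
Leg 2: track=208.3°, groundspeed=110.0 kt
Leg 3: track=44.8°, groundspeed=127.3 kt
Leg 4: track=281.2°, groundspeed=107.0 kt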